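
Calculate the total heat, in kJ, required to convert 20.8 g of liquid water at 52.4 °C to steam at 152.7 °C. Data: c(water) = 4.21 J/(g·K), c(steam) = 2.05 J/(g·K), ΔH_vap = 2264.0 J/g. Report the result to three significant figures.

q = 53.5 kJ

q1 (heat water 52.4→100.0 °C): 20.8 × 4.21 × 47.6 = 4168 J
q2 (vaporize at 100 °C): 20.8 × 2264.0 = 47091 J
q3 (heat steam 100.0→152.7 °C): 20.8 × 2.05 × 52.7 = 2247 J
Total: 4168 + 47091 + 2247 = 53506 J = 53.5 kJ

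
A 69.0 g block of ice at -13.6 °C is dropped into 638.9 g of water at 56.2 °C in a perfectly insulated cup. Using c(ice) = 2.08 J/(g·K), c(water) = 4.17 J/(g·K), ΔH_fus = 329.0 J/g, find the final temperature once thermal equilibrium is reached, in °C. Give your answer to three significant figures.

Heat to bring ice to 0 °C and melt it: q₁ = 69.0×2.08×13.6 + 69.0×329.0 = 24653 J
Heat the water can supply cooling to 0 °C: 638.9×4.17×56.2 = 149729 J > q₁, so all ice melts.
Energy balance: 638.9×4.17×(56.2 − T) = 24653 + 69.0×4.17×(T − 0)
2664.213(56.2 − T) = 24653 + 287.73 T
149729 − 24653 = 2951.943 T
T = 125076 / 2951.943 = 42.37 °C

T_f = 42.4 °C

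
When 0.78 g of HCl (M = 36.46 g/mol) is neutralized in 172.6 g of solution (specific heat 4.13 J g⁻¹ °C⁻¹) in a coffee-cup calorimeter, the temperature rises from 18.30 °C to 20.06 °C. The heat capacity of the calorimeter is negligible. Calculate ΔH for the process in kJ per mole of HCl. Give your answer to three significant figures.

|ΔT| = |20.06 − 18.30| = 1.76 °C
|q_surr| = (172.6 × 4.13) × 1.76 = 712.838 × 1.76 = 1254.6 J
n(HCl) = 0.78 / 36.46 = 0.021393 mol
Temperature rose, so q_rxn = −|q_surr| = -1.2546 kJ
ΔH = q_rxn / n = -58.645 kJ/mol

ΔH = -58.6 kJ/mol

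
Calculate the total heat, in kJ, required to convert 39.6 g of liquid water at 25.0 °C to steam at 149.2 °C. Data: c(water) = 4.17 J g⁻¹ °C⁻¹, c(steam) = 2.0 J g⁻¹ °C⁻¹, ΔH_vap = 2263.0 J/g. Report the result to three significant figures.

q = 106 kJ

q1 (heat water 25.0→100.0 °C): 39.6 × 4.17 × 75.0 = 12385 J
q2 (vaporize at 100 °C): 39.6 × 2263.0 = 89615 J
q3 (heat steam 100.0→149.2 °C): 39.6 × 2.0 × 49.2 = 3897 J
Total: 12385 + 89615 + 3897 = 105897 J = 106 kJ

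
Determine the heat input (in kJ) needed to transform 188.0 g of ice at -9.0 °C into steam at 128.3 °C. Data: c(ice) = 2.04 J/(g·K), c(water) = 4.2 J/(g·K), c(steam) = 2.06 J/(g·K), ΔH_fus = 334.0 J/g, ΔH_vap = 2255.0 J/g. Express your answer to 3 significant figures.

q1 (heat ice -9.0→0.0 °C): 188.0 × 2.04 × 9.0 = 3452 J
q2 (melt at 0 °C): 188.0 × 334.0 = 62792 J
q3 (heat water 0.0→100.0 °C): 188.0 × 4.2 × 100.0 = 78960 J
q4 (vaporize at 100 °C): 188.0 × 2255.0 = 423940 J
q5 (heat steam 100.0→128.3 °C): 188.0 × 2.06 × 28.3 = 10960 J
Total: 3452 + 62792 + 78960 + 423940 + 10960 = 580104 J = 580 kJ

q = 580 kJ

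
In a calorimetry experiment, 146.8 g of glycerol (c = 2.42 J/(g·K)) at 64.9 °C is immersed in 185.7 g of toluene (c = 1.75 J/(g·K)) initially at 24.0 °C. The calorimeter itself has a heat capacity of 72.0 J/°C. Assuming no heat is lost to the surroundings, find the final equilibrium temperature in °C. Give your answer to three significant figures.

Heat lost by glycerol = heat gained by toluene + calorimeter.
(146.8)(2.42)(64.9 − T) = [(185.7)(1.75) + 72.0](T − 24.0)
355.256 (64.9 − T) = 396.975 (T − 24.0)
23056 − 355.256 T = 396.975 T − 9527.4
32583.4 = 752.231 T
T = 43.32 °C

T_f = 43.3 °C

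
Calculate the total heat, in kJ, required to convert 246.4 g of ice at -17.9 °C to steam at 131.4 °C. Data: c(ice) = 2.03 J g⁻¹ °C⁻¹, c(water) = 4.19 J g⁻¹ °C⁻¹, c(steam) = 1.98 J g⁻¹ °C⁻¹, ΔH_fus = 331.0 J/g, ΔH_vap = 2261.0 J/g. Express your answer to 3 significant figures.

q1 (heat ice -17.9→0.0 °C): 246.4 × 2.03 × 17.9 = 8953 J
q2 (melt at 0 °C): 246.4 × 331.0 = 81558 J
q3 (heat water 0.0→100.0 °C): 246.4 × 4.19 × 100.0 = 103242 J
q4 (vaporize at 100 °C): 246.4 × 2261.0 = 557110 J
q5 (heat steam 100.0→131.4 °C): 246.4 × 1.98 × 31.4 = 15319 J
Total: 8953 + 81558 + 103242 + 557110 + 15319 = 766182 J = 766 kJ

q = 766 kJ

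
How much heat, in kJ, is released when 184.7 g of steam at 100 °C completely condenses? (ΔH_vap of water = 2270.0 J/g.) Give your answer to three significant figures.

q = m × ΔH_vap = 184.7 × 2270.0 = 419300 J = 419 kJ

q = 419 kJ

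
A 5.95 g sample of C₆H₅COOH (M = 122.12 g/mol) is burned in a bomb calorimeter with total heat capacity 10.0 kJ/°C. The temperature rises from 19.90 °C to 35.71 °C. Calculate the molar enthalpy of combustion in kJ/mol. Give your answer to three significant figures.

ΔH = -3240 kJ/mol

ΔT = 35.71 − 19.90 = 15.81 °C
q_cal = C_cal × ΔT = 10.0 × 15.81 = 158.1 kJ
n = 5.95 / 122.12 = 0.048723 mol
q_rxn = −q_cal = -158.1 kJ
ΔH = -158.1 / 0.048723 = -3244.9 kJ/mol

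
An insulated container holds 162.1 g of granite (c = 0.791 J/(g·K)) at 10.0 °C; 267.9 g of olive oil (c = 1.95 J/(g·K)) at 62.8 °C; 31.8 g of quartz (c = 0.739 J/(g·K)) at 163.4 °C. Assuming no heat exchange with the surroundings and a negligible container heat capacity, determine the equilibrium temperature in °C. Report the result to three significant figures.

Σ mᵢcᵢ(T − Tᵢ) = 0  ⇒  T = Σ mᵢcᵢTᵢ / Σ mᵢcᵢ
Σ mᵢcᵢ = 162.1×0.791 + 267.9×1.95 + 31.8×0.739 = 674.1263
Σ mᵢcᵢTᵢ = 128.2211×10.0 + 522.405×62.8 + 23.5002×163.4 = 37929
T = 37929 / 674.1263 = 56.26 °C

T_f = 56.3 °C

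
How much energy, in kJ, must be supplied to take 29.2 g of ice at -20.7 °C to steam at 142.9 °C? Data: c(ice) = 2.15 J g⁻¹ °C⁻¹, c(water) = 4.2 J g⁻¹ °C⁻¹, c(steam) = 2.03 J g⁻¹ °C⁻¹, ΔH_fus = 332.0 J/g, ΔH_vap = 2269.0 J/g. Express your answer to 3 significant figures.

q = 92.1 kJ

q1 (heat ice -20.7→0.0 °C): 29.2 × 2.15 × 20.7 = 1300 J
q2 (melt at 0 °C): 29.2 × 332.0 = 9694 J
q3 (heat water 0.0→100.0 °C): 29.2 × 4.2 × 100.0 = 12264 J
q4 (vaporize at 100 °C): 29.2 × 2269.0 = 66255 J
q5 (heat steam 100.0→142.9 °C): 29.2 × 2.03 × 42.9 = 2543 J
Total: 1300 + 9694 + 12264 + 66255 + 2543 = 92056 J = 92.1 kJ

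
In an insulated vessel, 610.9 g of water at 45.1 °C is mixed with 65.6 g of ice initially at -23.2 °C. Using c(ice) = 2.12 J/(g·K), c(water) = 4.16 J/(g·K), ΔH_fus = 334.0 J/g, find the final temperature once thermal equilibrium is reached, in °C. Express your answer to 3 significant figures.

T_f = 31.8 °C

Heat to bring ice to 0 °C and melt it: q₁ = 65.6×2.12×23.2 + 65.6×334.0 = 25137 J
Heat the water can supply cooling to 0 °C: 610.9×4.16×45.1 = 114615 J > q₁, so all ice melts.
Energy balance: 610.9×4.16×(45.1 − T) = 25137 + 65.6×4.16×(T − 0)
2541.344(45.1 − T) = 25137 + 272.896 T
114615 − 25137 = 2814.240 T
T = 89478 / 2814.240 = 31.79 °C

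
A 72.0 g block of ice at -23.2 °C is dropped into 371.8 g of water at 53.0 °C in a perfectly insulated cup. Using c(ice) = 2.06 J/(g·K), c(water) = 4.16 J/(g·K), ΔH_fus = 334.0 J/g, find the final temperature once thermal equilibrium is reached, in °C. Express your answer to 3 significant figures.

Heat to bring ice to 0 °C and melt it: q₁ = 72.0×2.06×23.2 + 72.0×334.0 = 27489 J
Heat the water can supply cooling to 0 °C: 371.8×4.16×53.0 = 81974.5 J > q₁, so all ice melts.
Energy balance: 371.8×4.16×(53.0 − T) = 27489 + 72.0×4.16×(T − 0)
1546.688(53.0 − T) = 27489 + 299.52 T
81974.5 − 27489 = 1846.208 T
T = 54485.5 / 1846.208 = 29.51 °C

T_f = 29.5 °C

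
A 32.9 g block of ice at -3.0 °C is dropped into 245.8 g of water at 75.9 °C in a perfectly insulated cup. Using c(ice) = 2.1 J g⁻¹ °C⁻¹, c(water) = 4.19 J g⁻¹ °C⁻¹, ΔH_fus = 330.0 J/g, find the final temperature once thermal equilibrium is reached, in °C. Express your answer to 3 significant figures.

T_f = 57.5 °C

Heat to bring ice to 0 °C and melt it: q₁ = 32.9×2.1×3.0 + 32.9×330.0 = 11064 J
Heat the water can supply cooling to 0 °C: 245.8×4.19×75.9 = 78169.6 J > q₁, so all ice melts.
Energy balance: 245.8×4.19×(75.9 − T) = 11064 + 32.9×4.19×(T − 0)
1029.902(75.9 − T) = 11064 + 137.851 T
78169.6 − 11064 = 1167.753 T
T = 67105.6 / 1167.753 = 57.47 °C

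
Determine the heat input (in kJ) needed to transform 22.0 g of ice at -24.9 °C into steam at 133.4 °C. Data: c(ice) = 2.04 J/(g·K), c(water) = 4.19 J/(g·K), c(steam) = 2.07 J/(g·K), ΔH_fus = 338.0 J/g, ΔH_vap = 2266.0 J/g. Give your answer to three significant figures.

q = 69.1 kJ

q1 (heat ice -24.9→0.0 °C): 22.0 × 2.04 × 24.9 = 1118 J
q2 (melt at 0 °C): 22.0 × 338.0 = 7436 J
q3 (heat water 0.0→100.0 °C): 22.0 × 4.19 × 100.0 = 9218 J
q4 (vaporize at 100 °C): 22.0 × 2266.0 = 49852 J
q5 (heat steam 100.0→133.4 °C): 22.0 × 2.07 × 33.4 = 1521 J
Total: 1118 + 7436 + 9218 + 49852 + 1521 = 69145 J = 69.1 kJ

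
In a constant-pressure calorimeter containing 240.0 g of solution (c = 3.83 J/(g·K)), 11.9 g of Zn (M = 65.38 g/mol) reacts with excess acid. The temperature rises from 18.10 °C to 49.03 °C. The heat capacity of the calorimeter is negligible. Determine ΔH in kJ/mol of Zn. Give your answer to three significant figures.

ΔH = -156 kJ/mol

|ΔT| = |49.03 − 18.10| = 30.93 °C
|q_surr| = (240.0 × 3.83) × 30.93 = 919.2 × 30.93 = 28430 J
n(Zn) = 11.9 / 65.38 = 0.1820 mol
Temperature rose, so q_rxn = −|q_surr| = -28.43 kJ
ΔH = q_rxn / n = -156.2 kJ/mol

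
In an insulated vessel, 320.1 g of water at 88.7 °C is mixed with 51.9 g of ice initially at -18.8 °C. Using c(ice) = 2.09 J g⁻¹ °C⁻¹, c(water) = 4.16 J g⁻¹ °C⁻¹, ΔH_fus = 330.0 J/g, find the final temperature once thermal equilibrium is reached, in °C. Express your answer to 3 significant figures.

T_f = 63.9 °C

Heat to bring ice to 0 °C and melt it: q₁ = 51.9×2.09×18.8 + 51.9×330.0 = 19166 J
Heat the water can supply cooling to 0 °C: 320.1×4.16×88.7 = 118114 J > q₁, so all ice melts.
Energy balance: 320.1×4.16×(88.7 − T) = 19166 + 51.9×4.16×(T − 0)
1331.616(88.7 − T) = 19166 + 215.904 T
118114 − 19166 = 1547.520 T
T = 98948 / 1547.520 = 63.94 °C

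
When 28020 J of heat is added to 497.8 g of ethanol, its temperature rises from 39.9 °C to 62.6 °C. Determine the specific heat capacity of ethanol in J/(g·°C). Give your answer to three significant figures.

c = q / (m ΔT) = 28020 / (497.8 × 22.7)
c = 28020 / 11300.06 = 2.48 J/(g·°C)

c = 2.48 J/(g·°C)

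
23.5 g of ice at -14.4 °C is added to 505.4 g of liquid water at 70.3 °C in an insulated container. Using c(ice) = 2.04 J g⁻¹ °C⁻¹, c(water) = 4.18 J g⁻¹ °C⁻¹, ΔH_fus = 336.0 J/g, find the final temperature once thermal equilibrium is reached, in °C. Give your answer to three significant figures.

T_f = 63.3 °C

Heat to bring ice to 0 °C and melt it: q₁ = 23.5×2.04×14.4 + 23.5×336.0 = 8586.3 J
Heat the water can supply cooling to 0 °C: 505.4×4.18×70.3 = 148514 J > q₁, so all ice melts.
Energy balance: 505.4×4.18×(70.3 − T) = 8586.3 + 23.5×4.18×(T − 0)
2112.572(70.3 − T) = 8586.3 + 98.23 T
148514 − 8586.3 = 2210.802 T
T = 139927.7 / 2210.802 = 63.29 °C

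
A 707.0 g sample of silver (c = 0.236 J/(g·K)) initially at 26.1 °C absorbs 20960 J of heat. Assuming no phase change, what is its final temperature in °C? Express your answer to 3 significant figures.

T_f = 152 °C

ΔT = q / (m c) = 20960 / (707.0 × 0.236) = 125.6 °C
T_f = 26.1 + 125.6 = 151.7 °C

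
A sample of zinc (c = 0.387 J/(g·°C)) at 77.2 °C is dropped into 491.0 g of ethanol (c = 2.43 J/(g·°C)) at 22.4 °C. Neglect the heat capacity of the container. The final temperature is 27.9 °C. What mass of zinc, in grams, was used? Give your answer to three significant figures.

q_gained = (491.0 × 2.43) × (27.9 − 22.4) = 6562 J
q_lost = m × 0.387 × (77.2 − 27.9) = 19.0791 m
m = 6562 / 19.0791 = 344 g

m = 344 g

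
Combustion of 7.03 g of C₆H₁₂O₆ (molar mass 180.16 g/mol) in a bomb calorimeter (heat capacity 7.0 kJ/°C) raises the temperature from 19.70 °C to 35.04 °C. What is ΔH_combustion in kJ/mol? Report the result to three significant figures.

ΔH = -2750 kJ/mol

ΔT = 35.04 − 19.70 = 15.34 °C
q_cal = C_cal × ΔT = 7.0 × 15.34 = 107.38 kJ
n = 7.03 / 180.16 = 0.03902 mol
q_rxn = −q_cal = -107.38 kJ
ΔH = -107.38 / 0.03902 = -2752 kJ/mol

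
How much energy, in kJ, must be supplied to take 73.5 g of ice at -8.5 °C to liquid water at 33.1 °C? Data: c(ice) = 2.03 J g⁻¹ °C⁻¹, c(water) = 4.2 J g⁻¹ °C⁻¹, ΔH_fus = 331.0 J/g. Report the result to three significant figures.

q1 (heat ice -8.5→0.0 °C): 73.5 × 2.03 × 8.5 = 1268 J
q2 (melt at 0 °C): 73.5 × 331.0 = 24329 J
q3 (heat water 0.0→33.1 °C): 73.5 × 4.2 × 33.1 = 10218 J
Total: 1268 + 24329 + 10218 = 35815 J = 35.8 kJ

q = 35.8 kJ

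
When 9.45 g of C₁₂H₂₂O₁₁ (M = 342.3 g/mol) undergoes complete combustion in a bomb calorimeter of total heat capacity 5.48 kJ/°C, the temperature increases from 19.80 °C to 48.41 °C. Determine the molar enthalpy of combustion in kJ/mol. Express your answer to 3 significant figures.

ΔT = 48.41 − 19.80 = 28.61 °C
q_cal = C_cal × ΔT = 5.48 × 28.61 = 156.7828 kJ
n = 9.45 / 342.3 = 0.02761 mol
q_rxn = −q_cal = -156.7828 kJ
ΔH = -156.7828 / 0.02761 = -5678 kJ/mol

ΔH = -5680 kJ/mol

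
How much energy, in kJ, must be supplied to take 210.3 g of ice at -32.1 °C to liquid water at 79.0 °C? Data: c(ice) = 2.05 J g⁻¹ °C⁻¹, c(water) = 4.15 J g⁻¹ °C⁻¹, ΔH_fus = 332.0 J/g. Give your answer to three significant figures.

q = 153 kJ

q1 (heat ice -32.1→0.0 °C): 210.3 × 2.05 × 32.1 = 13839 J
q2 (melt at 0 °C): 210.3 × 332.0 = 69820 J
q3 (heat water 0.0→79.0 °C): 210.3 × 4.15 × 79.0 = 68947 J
Total: 13839 + 69820 + 68947 = 152606 J = 153 kJ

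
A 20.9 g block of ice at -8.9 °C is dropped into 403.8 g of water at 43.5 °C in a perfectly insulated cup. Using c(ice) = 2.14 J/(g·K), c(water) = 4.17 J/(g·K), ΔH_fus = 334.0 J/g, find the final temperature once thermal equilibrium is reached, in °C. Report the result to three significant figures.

T_f = 37.2 °C

Heat to bring ice to 0 °C and melt it: q₁ = 20.9×2.14×8.9 + 20.9×334.0 = 7378.7 J
Heat the water can supply cooling to 0 °C: 403.8×4.17×43.5 = 73247.3 J > q₁, so all ice melts.
Energy balance: 403.8×4.17×(43.5 − T) = 7378.7 + 20.9×4.17×(T − 0)
1683.846(43.5 − T) = 7378.7 + 87.153 T
73247.3 − 7378.7 = 1770.999 T
T = 65868.6 / 1770.999 = 37.19 °C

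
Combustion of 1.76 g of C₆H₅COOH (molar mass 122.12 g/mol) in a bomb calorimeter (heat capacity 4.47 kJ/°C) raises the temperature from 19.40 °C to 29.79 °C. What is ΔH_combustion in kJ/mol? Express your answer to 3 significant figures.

ΔH = -3220 kJ/mol

ΔT = 29.79 − 19.40 = 10.39 °C
q_cal = C_cal × ΔT = 4.47 × 10.39 = 46.4433 kJ
n = 1.76 / 122.12 = 0.01441 mol
q_rxn = −q_cal = -46.4433 kJ
ΔH = -46.4433 / 0.01441 = -3223 kJ/mol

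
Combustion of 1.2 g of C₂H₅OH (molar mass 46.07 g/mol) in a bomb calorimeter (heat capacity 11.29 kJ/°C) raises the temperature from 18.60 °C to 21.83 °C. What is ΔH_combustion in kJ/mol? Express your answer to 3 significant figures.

ΔT = 21.83 − 18.60 = 3.23 °C
q_cal = C_cal × ΔT = 11.29 × 3.23 = 36.4667 kJ
n = 1.2 / 46.07 = 0.02605 mol
q_rxn = −q_cal = -36.4667 kJ
ΔH = -36.4667 / 0.02605 = -1400 kJ/mol

ΔH = -1400 kJ/mol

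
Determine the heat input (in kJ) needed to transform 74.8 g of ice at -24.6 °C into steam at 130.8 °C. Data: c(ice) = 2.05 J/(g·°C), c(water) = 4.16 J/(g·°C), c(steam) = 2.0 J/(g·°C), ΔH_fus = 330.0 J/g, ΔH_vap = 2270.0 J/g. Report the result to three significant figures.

q = 234 kJ

q1 (heat ice -24.6→0.0 °C): 74.8 × 2.05 × 24.6 = 3772 J
q2 (melt at 0 °C): 74.8 × 330.0 = 24684 J
q3 (heat water 0.0→100.0 °C): 74.8 × 4.16 × 100.0 = 31117 J
q4 (vaporize at 100 °C): 74.8 × 2270.0 = 169796 J
q5 (heat steam 100.0→130.8 °C): 74.8 × 2.0 × 30.8 = 4608 J
Total: 3772 + 24684 + 31117 + 169796 + 4608 = 233977 J = 234 kJ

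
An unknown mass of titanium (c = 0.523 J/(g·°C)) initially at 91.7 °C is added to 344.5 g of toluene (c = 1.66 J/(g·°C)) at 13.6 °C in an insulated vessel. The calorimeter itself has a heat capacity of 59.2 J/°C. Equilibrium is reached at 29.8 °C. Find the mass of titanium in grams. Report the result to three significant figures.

q_gained = (344.5 × 1.66 + 59.2) × (29.8 − 13.6) = 10220 J
q_lost = m × 0.523 × (91.7 − 29.8) = 32.3737 m
m = 10220 / 32.3737 = 316 g

m = 316 g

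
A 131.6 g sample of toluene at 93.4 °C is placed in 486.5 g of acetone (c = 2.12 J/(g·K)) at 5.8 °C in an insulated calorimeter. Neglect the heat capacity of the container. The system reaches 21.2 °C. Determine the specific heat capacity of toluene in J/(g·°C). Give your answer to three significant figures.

c = 1.67 J/(g·°C)

q_gained = (486.5 × 2.12) × (21.2 − 5.8) = 15880 J
q_lost = 131.6 × c × (93.4 − 21.2) = 9501.52 c
Set equal: c = 15880 / 9501.52 = 1.67 J/(g·°C)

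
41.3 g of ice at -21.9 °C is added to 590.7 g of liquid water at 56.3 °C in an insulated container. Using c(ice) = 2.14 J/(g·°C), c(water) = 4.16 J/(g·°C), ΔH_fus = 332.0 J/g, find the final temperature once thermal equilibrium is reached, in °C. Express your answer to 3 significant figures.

Heat to bring ice to 0 °C and melt it: q₁ = 41.3×2.14×21.9 + 41.3×332.0 = 15647 J
Heat the water can supply cooling to 0 °C: 590.7×4.16×56.3 = 138347 J > q₁, so all ice melts.
Energy balance: 590.7×4.16×(56.3 − T) = 15647 + 41.3×4.16×(T − 0)
2457.312(56.3 − T) = 15647 + 171.808 T
138347 − 15647 = 2629.120 T
T = 122700 / 2629.120 = 46.67 °C

T_f = 46.7 °C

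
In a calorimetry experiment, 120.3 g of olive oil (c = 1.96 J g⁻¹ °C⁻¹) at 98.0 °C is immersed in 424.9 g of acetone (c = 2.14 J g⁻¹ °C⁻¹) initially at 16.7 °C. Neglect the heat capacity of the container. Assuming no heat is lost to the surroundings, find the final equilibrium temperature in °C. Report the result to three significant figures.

T_f = 33.4 °C

Heat lost by olive oil = heat gained by acetone.
(120.3)(1.96)(98.0 − T) = (424.9)(2.14)(T − 16.7)
235.788 (98.0 − T) = 909.286 (T − 16.7)
23107 − 235.788 T = 909.286 T − 15185
38292 = 1145.074 T
T = 33.44 °C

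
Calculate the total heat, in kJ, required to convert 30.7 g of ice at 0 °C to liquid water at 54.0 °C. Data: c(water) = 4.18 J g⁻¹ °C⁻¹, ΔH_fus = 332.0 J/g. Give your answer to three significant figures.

q = 17.1 kJ

q1 (melt at 0 °C): 30.7 × 332.0 = 10192 J
q2 (heat water 0.0→54.0 °C): 30.7 × 4.18 × 54.0 = 6930 J
Total: 10192 + 6930 = 17122 J = 17.1 kJ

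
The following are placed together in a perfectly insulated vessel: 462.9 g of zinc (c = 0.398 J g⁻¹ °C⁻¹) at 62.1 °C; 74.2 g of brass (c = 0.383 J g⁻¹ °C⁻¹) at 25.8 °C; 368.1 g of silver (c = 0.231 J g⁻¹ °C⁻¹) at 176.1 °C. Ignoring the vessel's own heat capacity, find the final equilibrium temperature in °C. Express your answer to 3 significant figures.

Σ mᵢcᵢ(T − Tᵢ) = 0  ⇒  T = Σ mᵢcᵢTᵢ / Σ mᵢcᵢ
Σ mᵢcᵢ = 462.9×0.398 + 74.2×0.383 + 368.1×0.231 = 297.6839
Σ mᵢcᵢTᵢ = 184.2342×62.1 + 28.4186×25.8 + 85.0311×176.1 = 27148
T = 27148 / 297.6839 = 91.20 °C

T_f = 91.2 °C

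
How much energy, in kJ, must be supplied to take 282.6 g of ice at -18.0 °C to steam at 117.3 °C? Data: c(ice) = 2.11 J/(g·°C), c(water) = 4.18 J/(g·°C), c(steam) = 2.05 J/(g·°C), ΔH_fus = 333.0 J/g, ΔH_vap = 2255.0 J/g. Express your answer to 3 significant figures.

q1 (heat ice -18.0→0.0 °C): 282.6 × 2.11 × 18.0 = 10733 J
q2 (melt at 0 °C): 282.6 × 333.0 = 94106 J
q3 (heat water 0.0→100.0 °C): 282.6 × 4.18 × 100.0 = 118127 J
q4 (vaporize at 100 °C): 282.6 × 2255.0 = 637263 J
q5 (heat steam 100.0→117.3 °C): 282.6 × 2.05 × 17.3 = 10022 J
Total: 10733 + 94106 + 118127 + 637263 + 10022 = 870251 J = 870 kJ

q = 870 kJ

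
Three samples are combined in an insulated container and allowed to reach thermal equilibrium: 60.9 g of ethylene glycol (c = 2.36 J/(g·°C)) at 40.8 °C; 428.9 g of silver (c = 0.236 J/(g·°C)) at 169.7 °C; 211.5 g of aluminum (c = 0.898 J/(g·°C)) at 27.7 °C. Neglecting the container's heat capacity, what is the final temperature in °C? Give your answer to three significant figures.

Σ mᵢcᵢ(T − Tᵢ) = 0  ⇒  T = Σ mᵢcᵢTᵢ / Σ mᵢcᵢ
Σ mᵢcᵢ = 60.9×2.36 + 428.9×0.236 + 211.5×0.898 = 434.8714
Σ mᵢcᵢTᵢ = 143.724×40.8 + 101.2204×169.7 + 189.927×27.7 = 28302
T = 28302 / 434.8714 = 65.08 °C

T_f = 65.1 °C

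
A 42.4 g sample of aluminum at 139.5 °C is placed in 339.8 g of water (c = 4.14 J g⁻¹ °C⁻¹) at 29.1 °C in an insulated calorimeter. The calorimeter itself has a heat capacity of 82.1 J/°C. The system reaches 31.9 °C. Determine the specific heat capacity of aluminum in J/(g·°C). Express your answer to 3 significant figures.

q_gained = (339.8 × 4.14 + 82.1) × (31.9 − 29.1) = 4169 J
q_lost = 42.4 × c × (139.5 − 31.9) = 4562.24 c
Set equal: c = 4169 / 4562.24 = 0.914 J/(g·°C)

c = 0.914 J/(g·°C)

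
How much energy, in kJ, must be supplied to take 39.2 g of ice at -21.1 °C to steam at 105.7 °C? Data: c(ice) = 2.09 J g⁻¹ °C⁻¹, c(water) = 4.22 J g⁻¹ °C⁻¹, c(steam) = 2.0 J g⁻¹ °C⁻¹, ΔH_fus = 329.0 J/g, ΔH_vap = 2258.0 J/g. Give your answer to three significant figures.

q = 120 kJ

q1 (heat ice -21.1→0.0 °C): 39.2 × 2.09 × 21.1 = 1729 J
q2 (melt at 0 °C): 39.2 × 329.0 = 12897 J
q3 (heat water 0.0→100.0 °C): 39.2 × 4.22 × 100.0 = 16542 J
q4 (vaporize at 100 °C): 39.2 × 2258.0 = 88514 J
q5 (heat steam 100.0→105.7 °C): 39.2 × 2.0 × 5.7 = 447 J
Total: 1729 + 12897 + 16542 + 88514 + 447 = 120129 J = 120 kJ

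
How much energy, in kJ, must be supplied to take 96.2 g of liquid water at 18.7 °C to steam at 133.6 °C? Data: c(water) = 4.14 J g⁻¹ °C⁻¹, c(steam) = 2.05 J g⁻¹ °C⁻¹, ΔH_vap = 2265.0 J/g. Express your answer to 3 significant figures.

q1 (heat water 18.7→100.0 °C): 96.2 × 4.14 × 81.3 = 32379 J
q2 (vaporize at 100 °C): 96.2 × 2265.0 = 217893 J
q3 (heat steam 100.0→133.6 °C): 96.2 × 2.05 × 33.6 = 6626 J
Total: 32379 + 217893 + 6626 = 256898 J = 257 kJ

q = 257 kJ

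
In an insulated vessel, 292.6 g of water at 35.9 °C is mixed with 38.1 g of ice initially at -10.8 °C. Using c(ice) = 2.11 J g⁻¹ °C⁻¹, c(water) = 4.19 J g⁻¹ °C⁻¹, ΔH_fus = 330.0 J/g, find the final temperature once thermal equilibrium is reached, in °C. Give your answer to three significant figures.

Heat to bring ice to 0 °C and melt it: q₁ = 38.1×2.11×10.8 + 38.1×330.0 = 13441 J
Heat the water can supply cooling to 0 °C: 292.6×4.19×35.9 = 44013.2 J > q₁, so all ice melts.
Energy balance: 292.6×4.19×(35.9 − T) = 13441 + 38.1×4.19×(T − 0)
1225.994(35.9 − T) = 13441 + 159.639 T
44013.2 − 13441 = 1385.633 T
T = 30572.2 / 1385.633 = 22.06 °C

T_f = 22.1 °C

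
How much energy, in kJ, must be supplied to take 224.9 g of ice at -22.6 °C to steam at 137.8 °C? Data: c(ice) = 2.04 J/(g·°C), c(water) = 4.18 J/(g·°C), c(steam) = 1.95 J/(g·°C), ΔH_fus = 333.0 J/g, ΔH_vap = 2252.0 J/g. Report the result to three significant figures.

q1 (heat ice -22.6→0.0 °C): 224.9 × 2.04 × 22.6 = 10369 J
q2 (melt at 0 °C): 224.9 × 333.0 = 74892 J
q3 (heat water 0.0→100.0 °C): 224.9 × 4.18 × 100.0 = 94008 J
q4 (vaporize at 100 °C): 224.9 × 2252.0 = 506475 J
q5 (heat steam 100.0→137.8 °C): 224.9 × 1.95 × 37.8 = 16577 J
Total: 10369 + 74892 + 94008 + 506475 + 16577 = 702321 J = 702 kJ

q = 702 kJ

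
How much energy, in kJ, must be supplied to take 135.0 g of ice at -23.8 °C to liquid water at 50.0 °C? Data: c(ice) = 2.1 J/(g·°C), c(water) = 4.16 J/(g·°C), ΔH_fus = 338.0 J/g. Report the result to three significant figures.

q1 (heat ice -23.8→0.0 °C): 135.0 × 2.1 × 23.8 = 6747 J
q2 (melt at 0 °C): 135.0 × 338.0 = 45630 J
q3 (heat water 0.0→50.0 °C): 135.0 × 4.16 × 50.0 = 28080 J
Total: 6747 + 45630 + 28080 = 80457 J = 80.5 kJ

q = 80.5 kJ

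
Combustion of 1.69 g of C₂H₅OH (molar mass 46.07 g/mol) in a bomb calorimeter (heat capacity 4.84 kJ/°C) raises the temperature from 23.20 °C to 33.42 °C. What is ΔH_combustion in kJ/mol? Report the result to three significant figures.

ΔH = -1350 kJ/mol

ΔT = 33.42 − 23.20 = 10.22 °C
q_cal = C_cal × ΔT = 4.84 × 10.22 = 49.4648 kJ
n = 1.69 / 46.07 = 0.03668 mol
q_rxn = −q_cal = -49.4648 kJ
ΔH = -49.4648 / 0.03668 = -1349 kJ/mol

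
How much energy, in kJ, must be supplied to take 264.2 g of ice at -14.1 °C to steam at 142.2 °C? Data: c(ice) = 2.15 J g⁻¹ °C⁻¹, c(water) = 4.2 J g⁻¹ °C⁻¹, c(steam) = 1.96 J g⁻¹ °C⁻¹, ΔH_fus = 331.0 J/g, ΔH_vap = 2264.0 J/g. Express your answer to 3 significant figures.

q1 (heat ice -14.1→0.0 °C): 264.2 × 2.15 × 14.1 = 8009 J
q2 (melt at 0 °C): 264.2 × 331.0 = 87450 J
q3 (heat water 0.0→100.0 °C): 264.2 × 4.2 × 100.0 = 110964 J
q4 (vaporize at 100 °C): 264.2 × 2264.0 = 598149 J
q5 (heat steam 100.0→142.2 °C): 264.2 × 1.96 × 42.2 = 21853 J
Total: 8009 + 87450 + 110964 + 598149 + 21853 = 826425 J = 826 kJ

q = 826 kJ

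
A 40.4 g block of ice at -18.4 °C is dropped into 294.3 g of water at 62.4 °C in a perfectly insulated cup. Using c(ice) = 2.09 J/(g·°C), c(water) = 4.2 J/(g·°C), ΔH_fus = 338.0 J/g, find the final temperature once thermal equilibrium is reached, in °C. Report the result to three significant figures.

T_f = 44.0 °C

Heat to bring ice to 0 °C and melt it: q₁ = 40.4×2.09×18.4 + 40.4×338.0 = 15209 J
Heat the water can supply cooling to 0 °C: 294.3×4.2×62.4 = 77130.1 J > q₁, so all ice melts.
Energy balance: 294.3×4.2×(62.4 − T) = 15209 + 40.4×4.2×(T − 0)
1236.06(62.4 − T) = 15209 + 169.68 T
77130.1 − 15209 = 1405.74 T
T = 61921.1 / 1405.74 = 44.049 °C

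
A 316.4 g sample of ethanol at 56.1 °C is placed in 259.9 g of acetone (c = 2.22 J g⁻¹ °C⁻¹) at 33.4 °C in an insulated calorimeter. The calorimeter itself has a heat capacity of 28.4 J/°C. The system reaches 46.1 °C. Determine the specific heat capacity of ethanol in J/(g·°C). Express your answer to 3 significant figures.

q_gained = (259.9 × 2.22 + 28.4) × (46.1 − 33.4) = 7688 J
q_lost = 316.4 × c × (56.1 − 46.1) = 3164 c
Set equal: c = 7688 / 3164 = 2.43 J/(g·°C)

c = 2.43 J/(g·°C)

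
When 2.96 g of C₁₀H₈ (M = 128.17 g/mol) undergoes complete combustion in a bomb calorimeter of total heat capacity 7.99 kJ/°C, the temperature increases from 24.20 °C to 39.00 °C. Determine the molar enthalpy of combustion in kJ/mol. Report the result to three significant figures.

ΔH = -5120 kJ/mol

ΔT = 39.00 − 24.20 = 14.80 °C
q_cal = C_cal × ΔT = 7.99 × 14.80 = 118.252 kJ
n = 2.96 / 128.17 = 0.02309 mol
q_rxn = −q_cal = -118.252 kJ
ΔH = -118.252 / 0.02309 = -5121 kJ/mol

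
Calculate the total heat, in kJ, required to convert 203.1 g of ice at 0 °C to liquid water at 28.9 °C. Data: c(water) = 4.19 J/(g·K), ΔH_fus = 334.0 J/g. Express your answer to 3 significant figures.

q = 92.4 kJ

q1 (melt at 0 °C): 203.1 × 334.0 = 67835 J
q2 (heat water 0.0→28.9 °C): 203.1 × 4.19 × 28.9 = 24594 J
Total: 67835 + 24594 = 92429 J = 92.4 kJ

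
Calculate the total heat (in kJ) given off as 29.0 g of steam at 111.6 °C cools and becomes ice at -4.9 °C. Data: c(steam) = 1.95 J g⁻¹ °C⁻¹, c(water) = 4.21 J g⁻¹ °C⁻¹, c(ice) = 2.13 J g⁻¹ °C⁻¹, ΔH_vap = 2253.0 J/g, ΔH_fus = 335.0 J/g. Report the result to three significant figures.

q1 (cool steam 111.6→100 °C): 29.0 × 1.95 × 11.6 = 656 J
q2 (condense at 100 °C): 29.0 × 2253.0 = 65337 J
q3 (cool water 100→0 °C): 29.0 × 4.21 × 100.0 = 12209 J
q4 (freeze at 0 °C): 29.0 × 335.0 = 9715 J
q5 (cool ice 0→-4.9 °C): 29.0 × 2.13 × 4.9 = 303 J
Total: 656 + 65337 + 12209 + 9715 + 303 = 88220 J = 88.2 kJ

q = 88.2 kJ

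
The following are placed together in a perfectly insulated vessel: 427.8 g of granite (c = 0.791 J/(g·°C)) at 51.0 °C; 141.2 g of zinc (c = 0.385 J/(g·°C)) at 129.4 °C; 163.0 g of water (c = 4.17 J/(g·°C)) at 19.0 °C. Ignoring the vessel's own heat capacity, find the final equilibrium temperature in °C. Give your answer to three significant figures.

Σ mᵢcᵢ(T − Tᵢ) = 0  ⇒  T = Σ mᵢcᵢTᵢ / Σ mᵢcᵢ
Σ mᵢcᵢ = 427.8×0.791 + 141.2×0.385 + 163.0×4.17 = 1072.4618
Σ mᵢcᵢTᵢ = 338.3898×51.0 + 54.362×129.4 + 679.71×19.0 = 37207
T = 37207 / 1072.4618 = 34.69 °C

T_f = 34.7 °C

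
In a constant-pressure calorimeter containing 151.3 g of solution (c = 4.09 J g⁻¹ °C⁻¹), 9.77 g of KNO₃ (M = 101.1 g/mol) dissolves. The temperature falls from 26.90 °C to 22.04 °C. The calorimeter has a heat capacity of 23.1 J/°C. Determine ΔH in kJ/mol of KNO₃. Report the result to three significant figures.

ΔH = 32.3 kJ/mol

|ΔT| = |22.04 − 26.90| = 4.86 °C
|q_surr| = (151.3 × 4.09 + 23.1) × 4.86 = 641.917 × 4.86 = 3120 J
n(KNO₃) = 9.77 / 101.1 = 0.09664 mol
Temperature fell, so q_rxn = +|q_surr| = 3.120 kJ
ΔH = q_rxn / n = 32.28 kJ/mol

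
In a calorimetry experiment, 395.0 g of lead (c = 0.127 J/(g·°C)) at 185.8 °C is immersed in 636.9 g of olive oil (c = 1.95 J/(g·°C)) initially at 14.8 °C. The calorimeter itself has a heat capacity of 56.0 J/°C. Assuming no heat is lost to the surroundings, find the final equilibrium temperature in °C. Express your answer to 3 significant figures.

T_f = 21.2 °C

Heat lost by lead = heat gained by olive oil + calorimeter.
(395.0)(0.127)(185.8 − T) = [(636.9)(1.95) + 56.0](T − 14.8)
50.165 (185.8 − T) = 1297.955 (T − 14.8)
9320.7 − 50.165 T = 1297.955 T − 19210
28530.7 = 1348.120 T
T = 21.16 °C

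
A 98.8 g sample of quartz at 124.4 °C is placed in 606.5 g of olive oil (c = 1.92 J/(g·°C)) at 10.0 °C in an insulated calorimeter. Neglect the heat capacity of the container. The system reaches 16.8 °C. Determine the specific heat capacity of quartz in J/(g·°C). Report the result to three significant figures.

q_gained = (606.5 × 1.92) × (16.8 − 10.0) = 7918 J
q_lost = 98.8 × c × (124.4 − 16.8) = 10630.88 c
Set equal: c = 7918 / 10630.88 = 0.745 J/(g·°C)

c = 0.745 J/(g·°C)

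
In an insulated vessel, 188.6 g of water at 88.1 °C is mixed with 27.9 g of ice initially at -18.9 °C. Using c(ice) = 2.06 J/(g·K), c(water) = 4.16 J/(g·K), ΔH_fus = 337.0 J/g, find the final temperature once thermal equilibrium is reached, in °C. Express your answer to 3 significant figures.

Heat to bring ice to 0 °C and melt it: q₁ = 27.9×2.06×18.9 + 27.9×337.0 = 10489 J
Heat the water can supply cooling to 0 °C: 188.6×4.16×88.1 = 69121.1 J > q₁, so all ice melts.
Energy balance: 188.6×4.16×(88.1 − T) = 10489 + 27.9×4.16×(T − 0)
784.576(88.1 − T) = 10489 + 116.064 T
69121.1 − 10489 = 900.640 T
T = 58632.1 / 900.640 = 65.10 °C

T_f = 65.1 °C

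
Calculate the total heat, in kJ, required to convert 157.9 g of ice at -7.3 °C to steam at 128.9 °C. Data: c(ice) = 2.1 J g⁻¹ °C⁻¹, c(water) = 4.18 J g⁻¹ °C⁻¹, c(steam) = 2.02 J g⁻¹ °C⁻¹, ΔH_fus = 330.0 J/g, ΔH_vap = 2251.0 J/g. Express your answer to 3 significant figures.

q = 485 kJ

q1 (heat ice -7.3→0.0 °C): 157.9 × 2.1 × 7.3 = 2421 J
q2 (melt at 0 °C): 157.9 × 330.0 = 52107 J
q3 (heat water 0.0→100.0 °C): 157.9 × 4.18 × 100.0 = 66002 J
q4 (vaporize at 100 °C): 157.9 × 2251.0 = 355433 J
q5 (heat steam 100.0→128.9 °C): 157.9 × 2.02 × 28.9 = 9218 J
Total: 2421 + 52107 + 66002 + 355433 + 9218 = 485181 J = 485 kJ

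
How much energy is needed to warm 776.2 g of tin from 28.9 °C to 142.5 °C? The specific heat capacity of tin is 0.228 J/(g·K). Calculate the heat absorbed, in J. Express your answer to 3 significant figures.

q = 20100 J

q = m c ΔT = 776.2 × 0.228 × (142.5 − 28.9)
q = 776.2 × 0.228 × 113.6 = 20100 J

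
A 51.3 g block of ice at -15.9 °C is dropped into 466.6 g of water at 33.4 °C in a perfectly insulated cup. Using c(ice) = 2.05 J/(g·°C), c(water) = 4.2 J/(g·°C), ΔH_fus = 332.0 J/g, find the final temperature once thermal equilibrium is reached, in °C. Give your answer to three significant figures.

T_f = 21.5 °C

Heat to bring ice to 0 °C and melt it: q₁ = 51.3×2.05×15.9 + 51.3×332.0 = 18704 J
Heat the water can supply cooling to 0 °C: 466.6×4.2×33.4 = 65454.6 J > q₁, so all ice melts.
Energy balance: 466.6×4.2×(33.4 − T) = 18704 + 51.3×4.2×(T − 0)
1959.72(33.4 − T) = 18704 + 215.46 T
65454.6 − 18704 = 2175.18 T
T = 46750.6 / 2175.18 = 21.49 °C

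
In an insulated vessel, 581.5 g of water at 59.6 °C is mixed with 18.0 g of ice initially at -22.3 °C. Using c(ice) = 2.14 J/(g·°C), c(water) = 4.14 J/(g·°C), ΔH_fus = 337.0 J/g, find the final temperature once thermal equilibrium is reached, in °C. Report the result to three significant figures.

T_f = 55.0 °C

Heat to bring ice to 0 °C and melt it: q₁ = 18.0×2.14×22.3 + 18.0×337.0 = 6925.0 J
Heat the water can supply cooling to 0 °C: 581.5×4.14×59.6 = 143482 J > q₁, so all ice melts.
Energy balance: 581.5×4.14×(59.6 − T) = 6925.0 + 18.0×4.14×(T − 0)
2407.41(59.6 − T) = 6925.0 + 74.52 T
143482 − 6925.0 = 2481.93 T
T = 136557.0 / 2481.93 = 55.02 °C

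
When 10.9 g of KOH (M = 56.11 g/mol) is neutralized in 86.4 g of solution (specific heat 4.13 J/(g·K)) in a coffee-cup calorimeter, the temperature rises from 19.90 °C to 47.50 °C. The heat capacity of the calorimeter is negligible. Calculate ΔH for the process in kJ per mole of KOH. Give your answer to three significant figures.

|ΔT| = |47.50 − 19.90| = 27.60 °C
|q_surr| = (86.4 × 4.13) × 27.60 = 356.832 × 27.60 = 9849 J
n(KOH) = 10.9 / 56.11 = 0.1943 mol
Temperature rose, so q_rxn = −|q_surr| = -9.849 kJ
ΔH = q_rxn / n = -50.69 kJ/mol

ΔH = -50.7 kJ/mol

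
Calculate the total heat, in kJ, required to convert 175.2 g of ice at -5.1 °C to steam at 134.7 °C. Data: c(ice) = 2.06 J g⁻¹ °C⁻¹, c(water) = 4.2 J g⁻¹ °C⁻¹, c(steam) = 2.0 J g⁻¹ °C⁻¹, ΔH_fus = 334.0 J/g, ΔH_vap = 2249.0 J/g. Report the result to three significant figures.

q = 540 kJ

q1 (heat ice -5.1→0.0 °C): 175.2 × 2.06 × 5.1 = 1841 J
q2 (melt at 0 °C): 175.2 × 334.0 = 58517 J
q3 (heat water 0.0→100.0 °C): 175.2 × 4.2 × 100.0 = 73584 J
q4 (vaporize at 100 °C): 175.2 × 2249.0 = 394025 J
q5 (heat steam 100.0→134.7 °C): 175.2 × 2.0 × 34.7 = 12159 J
Total: 1841 + 58517 + 73584 + 394025 + 12159 = 540126 J = 540 kJ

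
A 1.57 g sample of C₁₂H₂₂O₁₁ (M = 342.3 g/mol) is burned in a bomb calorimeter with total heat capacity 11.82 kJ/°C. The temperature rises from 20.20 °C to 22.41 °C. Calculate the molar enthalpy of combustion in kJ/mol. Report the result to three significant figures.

ΔT = 22.41 − 20.20 = 2.21 °C
q_cal = C_cal × ΔT = 11.82 × 2.21 = 26.1222 kJ
n = 1.57 / 342.3 = 0.0045866 mol
q_rxn = −q_cal = -26.1222 kJ
ΔH = -26.1222 / 0.0045866 = -5695 kJ/mol

ΔH = -5700 kJ/mol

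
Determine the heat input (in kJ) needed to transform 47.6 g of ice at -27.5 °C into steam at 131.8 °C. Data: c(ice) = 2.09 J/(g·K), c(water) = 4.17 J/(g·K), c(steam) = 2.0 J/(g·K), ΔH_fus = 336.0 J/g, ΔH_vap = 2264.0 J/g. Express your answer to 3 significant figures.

q = 149 kJ

q1 (heat ice -27.5→0.0 °C): 47.6 × 2.09 × 27.5 = 2736 J
q2 (melt at 0 °C): 47.6 × 336.0 = 15994 J
q3 (heat water 0.0→100.0 °C): 47.6 × 4.17 × 100.0 = 19849 J
q4 (vaporize at 100 °C): 47.6 × 2264.0 = 107766 J
q5 (heat steam 100.0→131.8 °C): 47.6 × 2.0 × 31.8 = 3027 J
Total: 2736 + 15994 + 19849 + 107766 + 3027 = 149372 J = 149 kJ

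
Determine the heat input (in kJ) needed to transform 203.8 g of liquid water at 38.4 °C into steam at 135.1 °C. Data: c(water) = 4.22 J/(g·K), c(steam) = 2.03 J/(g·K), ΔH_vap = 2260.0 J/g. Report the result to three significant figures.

q1 (heat water 38.4→100.0 °C): 203.8 × 4.22 × 61.6 = 52978 J
q2 (vaporize at 100 °C): 203.8 × 2260.0 = 460588 J
q3 (heat steam 100.0→135.1 °C): 203.8 × 2.03 × 35.1 = 14521 J
Total: 52978 + 460588 + 14521 = 528087 J = 528 kJ

q = 528 kJ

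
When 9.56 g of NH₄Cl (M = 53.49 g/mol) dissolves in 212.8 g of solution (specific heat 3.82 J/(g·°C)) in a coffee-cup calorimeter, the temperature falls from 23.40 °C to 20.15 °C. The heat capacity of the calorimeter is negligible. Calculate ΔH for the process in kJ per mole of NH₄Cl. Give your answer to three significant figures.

ΔH = 14.8 kJ/mol

|ΔT| = |20.15 − 23.40| = 3.25 °C
|q_surr| = (212.8 × 3.82) × 3.25 = 812.896 × 3.25 = 2642 J
n(NH₄Cl) = 9.56 / 53.49 = 0.1787 mol
Temperature fell, so q_rxn = +|q_surr| = 2.642 kJ
ΔH = q_rxn / n = 14.78 kJ/mol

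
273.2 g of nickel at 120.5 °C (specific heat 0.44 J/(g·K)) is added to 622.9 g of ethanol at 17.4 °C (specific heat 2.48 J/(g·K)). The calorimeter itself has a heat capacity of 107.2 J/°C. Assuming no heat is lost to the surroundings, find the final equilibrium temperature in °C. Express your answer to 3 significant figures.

Heat lost by nickel = heat gained by ethanol + calorimeter.
(273.2)(0.44)(120.5 − T) = [(622.9)(2.48) + 107.2](T − 17.4)
120.208 (120.5 − T) = 1651.992 (T − 17.4)
14485 − 120.208 T = 1651.992 T − 28745
43230 = 1772.200 T
T = 24.39 °C

T_f = 24.4 °C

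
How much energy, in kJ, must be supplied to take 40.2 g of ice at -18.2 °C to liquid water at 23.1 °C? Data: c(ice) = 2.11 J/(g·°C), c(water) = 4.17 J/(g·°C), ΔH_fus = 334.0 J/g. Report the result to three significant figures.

q = 18.8 kJ

q1 (heat ice -18.2→0.0 °C): 40.2 × 2.11 × 18.2 = 1544 J
q2 (melt at 0 °C): 40.2 × 334.0 = 13427 J
q3 (heat water 0.0→23.1 °C): 40.2 × 4.17 × 23.1 = 3872 J
Total: 1544 + 13427 + 3872 = 18843 J = 18.8 kJ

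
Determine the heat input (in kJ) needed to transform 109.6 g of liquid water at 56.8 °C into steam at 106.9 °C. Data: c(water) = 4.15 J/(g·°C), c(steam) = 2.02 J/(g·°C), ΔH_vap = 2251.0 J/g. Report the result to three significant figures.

q = 268 kJ

q1 (heat water 56.8→100.0 °C): 109.6 × 4.15 × 43.2 = 19649 J
q2 (vaporize at 100 °C): 109.6 × 2251.0 = 246710 J
q3 (heat steam 100.0→106.9 °C): 109.6 × 2.02 × 6.9 = 1528 J
Total: 19649 + 246710 + 1528 = 267887 J = 268 kJ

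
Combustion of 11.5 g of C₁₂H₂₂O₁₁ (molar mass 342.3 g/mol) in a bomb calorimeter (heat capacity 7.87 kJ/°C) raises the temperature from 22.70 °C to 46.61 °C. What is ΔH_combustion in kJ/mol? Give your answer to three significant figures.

ΔT = 46.61 − 22.70 = 23.91 °C
q_cal = C_cal × ΔT = 7.87 × 23.91 = 188.1717 kJ
n = 11.5 / 342.3 = 0.03360 mol
q_rxn = −q_cal = -188.1717 kJ
ΔH = -188.1717 / 0.03360 = -5600 kJ/mol

ΔH = -5600 kJ/mol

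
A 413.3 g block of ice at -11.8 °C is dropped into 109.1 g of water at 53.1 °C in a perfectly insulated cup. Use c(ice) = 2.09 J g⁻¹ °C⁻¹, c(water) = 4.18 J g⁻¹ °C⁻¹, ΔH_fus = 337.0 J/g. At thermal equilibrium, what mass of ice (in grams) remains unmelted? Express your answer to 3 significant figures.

m_ice remaining = 372 g

Heat to warm all ice to 0 °C: 413.3×2.09×11.8 = 10193 J
Heat released by water cooling to 0 °C: 109.1×4.18×53.1 = 24216 J
24216 J < 10193 + 413.3×337.0 = 149475.1 J, so not all ice melts; final T = 0 °C.
Heat left for melting: 24216 − 10193 = 14023 J
Mass melted = 14023 / 337.0 = 41.61 g
Ice remaining = 413.3 − 41.61 = 371.69 g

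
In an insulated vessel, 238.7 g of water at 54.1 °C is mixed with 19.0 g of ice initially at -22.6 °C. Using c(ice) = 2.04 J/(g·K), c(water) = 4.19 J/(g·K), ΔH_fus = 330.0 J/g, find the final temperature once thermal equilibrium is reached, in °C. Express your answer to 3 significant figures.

Heat to bring ice to 0 °C and melt it: q₁ = 19.0×2.04×22.6 + 19.0×330.0 = 7146.0 J
Heat the water can supply cooling to 0 °C: 238.7×4.19×54.1 = 54108.3 J > q₁, so all ice melts.
Energy balance: 238.7×4.19×(54.1 − T) = 7146.0 + 19.0×4.19×(T − 0)
1000.153(54.1 − T) = 7146.0 + 79.61 T
54108.3 − 7146.0 = 1079.763 T
T = 46962.3 / 1079.763 = 43.49 °C

T_f = 43.5 °C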